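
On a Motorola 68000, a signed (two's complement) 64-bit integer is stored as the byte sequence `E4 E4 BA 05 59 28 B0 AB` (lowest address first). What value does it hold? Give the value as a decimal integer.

In big-endian order the high byte comes first in memory.
The bytes are already most-significant first: 0xE4E4BA055928B0AB.
Top bit is set, so as a signed 64-bit value this is 0xE4E4BA055928B0AB − 2^64 = -1953231806238510933.

-1953231806238510933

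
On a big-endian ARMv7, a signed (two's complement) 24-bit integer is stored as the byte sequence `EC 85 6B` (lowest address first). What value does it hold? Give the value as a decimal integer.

-1276565

In big-endian order the high byte comes first in memory.
The bytes are already most-significant first: 0xEC856B.
Top bit is set, so as a signed 24-bit value this is 0xEC856B − 2^24 = -1276565.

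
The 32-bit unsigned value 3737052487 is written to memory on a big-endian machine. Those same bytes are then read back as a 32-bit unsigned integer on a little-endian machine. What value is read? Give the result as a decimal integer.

1206238942

3737052487 in 32-bit hexadecimal is 0xDEBEE547.
Stored big-endian, the bytes at ascending addresses are DE BE E5 47.
Read back as little-endian, the first byte is least significant, giving 0x47E5BEDE.
0x47E5BEDE = 1206238942.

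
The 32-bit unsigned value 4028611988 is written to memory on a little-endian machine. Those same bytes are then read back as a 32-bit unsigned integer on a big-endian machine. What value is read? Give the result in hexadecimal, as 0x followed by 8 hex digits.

4028611988 in 32-bit hexadecimal is 0xF01FBD94.
Stored little-endian, the bytes at ascending addresses are 94 BD 1F F0.
Read back as big-endian, the last byte is least significant, giving 0x94BD1FF0.

0x94BD1FF0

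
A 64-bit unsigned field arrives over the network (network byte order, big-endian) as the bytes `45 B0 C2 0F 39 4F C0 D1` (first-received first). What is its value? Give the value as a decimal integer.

5021726955159929041

Big-endian: lowest address holds the most-significant byte.
The bytes are already most-significant first: 0x45B0C20F394FC0D1.
0x45B0C20F394FC0D1 = 5021726955159929041.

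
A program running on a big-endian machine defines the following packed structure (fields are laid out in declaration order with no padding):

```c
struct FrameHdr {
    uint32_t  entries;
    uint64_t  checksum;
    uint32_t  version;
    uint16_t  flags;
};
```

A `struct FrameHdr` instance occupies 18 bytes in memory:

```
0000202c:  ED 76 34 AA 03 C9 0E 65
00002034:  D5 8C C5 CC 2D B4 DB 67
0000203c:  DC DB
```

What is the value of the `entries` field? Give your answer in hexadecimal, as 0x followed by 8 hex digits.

0xED7634AA

`entries` is the first field, at byte offset 0, occupying 4 bytes.
Bytes at offsets 0..3: ED 76 34 AA.
In big-endian order the high byte comes first in memory.
The bytes are already most-significant first: 0xED7634AA.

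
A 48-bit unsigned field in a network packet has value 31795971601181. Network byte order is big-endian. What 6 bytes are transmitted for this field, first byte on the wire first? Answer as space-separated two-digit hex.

1C EB 13 97 B3 1D

31795971601181 in hexadecimal, padded to 48 bits, is 0x1CEB1397B31D.
Split into bytes (most-significant first): 1C EB 13 97 B3 1D.
Big-endian stores the most-significant byte at the lowest address.
So the memory order matches the most-significant-first order: 1C EB 13 97 B3 1D.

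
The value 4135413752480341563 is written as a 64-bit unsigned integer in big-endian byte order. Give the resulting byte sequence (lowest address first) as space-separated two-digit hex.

4135413752480341563 in hexadecimal, padded to 64 bits, is 0x3963F0E5C3DB1E3B.
Split into bytes (most-significant first): 39 63 F0 E5 C3 DB 1E 3B.
Big-endian: lowest address holds the most-significant byte.
So the memory order matches the most-significant-first order: 39 63 F0 E5 C3 DB 1E 3B.

39 63 F0 E5 C3 DB 1E 3B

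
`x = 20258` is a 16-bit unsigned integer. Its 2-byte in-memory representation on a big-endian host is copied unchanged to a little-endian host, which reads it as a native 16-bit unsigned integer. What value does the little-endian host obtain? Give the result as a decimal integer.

20258 in 16-bit hexadecimal is 0x4F22.
Stored big-endian, the bytes at ascending addresses are 4F 22.
Read back as little-endian, the first byte is least significant, giving 0x224F.
0x224F = 8783.

8783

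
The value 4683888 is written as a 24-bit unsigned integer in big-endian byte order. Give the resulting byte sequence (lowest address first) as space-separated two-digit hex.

4683888 in hexadecimal, padded to 24 bits, is 0x477870.
Split into bytes (most-significant first): 47 78 70.
In big-endian order the high byte comes first in memory.
So the memory order matches the most-significant-first order: 47 78 70.

47 78 70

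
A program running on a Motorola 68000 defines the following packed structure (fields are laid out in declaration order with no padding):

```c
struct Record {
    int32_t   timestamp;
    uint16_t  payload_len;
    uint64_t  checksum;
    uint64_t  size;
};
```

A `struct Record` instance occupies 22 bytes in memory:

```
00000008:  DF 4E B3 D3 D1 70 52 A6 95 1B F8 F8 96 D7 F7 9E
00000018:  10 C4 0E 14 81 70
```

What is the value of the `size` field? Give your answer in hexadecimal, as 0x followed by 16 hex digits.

0xF79E10C40E148170

`size` follows `timestamp` (4 B), `payload_len` (2 B), `checksum` (8 B), so it starts at offset 4 + 2 + 8 = 14 and occupies 8 bytes.
Bytes at offsets 14..21: F7 9E 10 C4 0E 14 81 70.
Big-endian: lowest address holds the most-significant byte.
The bytes are already most-significant first: 0xF79E10C40E148170.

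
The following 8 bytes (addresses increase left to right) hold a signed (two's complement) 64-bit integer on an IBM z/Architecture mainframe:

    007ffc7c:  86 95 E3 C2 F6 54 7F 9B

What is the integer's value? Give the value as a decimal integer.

Big-endian stores the most-significant byte at the lowest address.
The bytes are already most-significant first: 0x8695E3C2F6547F9B.
Top bit is set, so as a signed 64-bit value this is 0x8695E3C2F6547F9B − 2^64 = -8748836274601427045.

-8748836274601427045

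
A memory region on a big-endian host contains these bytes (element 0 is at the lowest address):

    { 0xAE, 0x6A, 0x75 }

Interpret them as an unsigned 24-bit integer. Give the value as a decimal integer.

11430517

Big-endian stores the most-significant byte at the lowest address.
The bytes are already most-significant first: 0xAE6A75.
0xAE6A75 = 11430517.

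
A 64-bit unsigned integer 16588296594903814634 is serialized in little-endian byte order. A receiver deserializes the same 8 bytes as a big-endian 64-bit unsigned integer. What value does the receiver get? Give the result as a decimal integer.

16884294417487705574

16588296594903814634 in 64-bit hexadecimal is 0xE63577DD501051EA.
Stored little-endian, the bytes at ascending addresses are EA 51 10 50 DD 77 35 E6.
Read back as big-endian, the last byte is least significant, giving 0xEA511050DD7735E6.
0xEA511050DD7735E6 = 16884294417487705574.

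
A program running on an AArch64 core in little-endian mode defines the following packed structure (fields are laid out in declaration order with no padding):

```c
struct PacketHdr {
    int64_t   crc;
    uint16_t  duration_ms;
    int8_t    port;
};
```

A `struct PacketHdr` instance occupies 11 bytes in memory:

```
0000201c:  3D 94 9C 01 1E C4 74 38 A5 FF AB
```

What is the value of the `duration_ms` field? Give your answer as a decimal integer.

65445

`duration_ms` follows `crc` (8 bytes), so it starts at byte offset 8 and occupies 2 bytes.
Bytes at offsets 8..9: A5 FF.
Little-endian stores the least-significant byte at the lowest address.
Reassemble most-significant byte first: FF A5 → 0xFFA5.
0xFFA5 = 65445.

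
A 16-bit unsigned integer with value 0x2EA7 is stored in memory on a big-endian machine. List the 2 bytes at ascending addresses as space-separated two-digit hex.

2E A7

Split into bytes (most-significant first): 2E A7.
Big-endian: lowest address holds the most-significant byte.
So the memory order matches the most-significant-first order: 2E A7.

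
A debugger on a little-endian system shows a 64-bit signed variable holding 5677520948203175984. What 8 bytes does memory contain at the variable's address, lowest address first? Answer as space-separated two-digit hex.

5677520948203175984 in hexadecimal, padded to 64 bits, is 0x4ECA9B38BA7D4030.
Split into bytes (most-significant first): 4E CA 9B 38 BA 7D 40 30.
Little-endian: lowest address holds the least-significant byte.
So at ascending addresses the bytes are 30 40 7D BA 38 9B CA 4E.

30 40 7D BA 38 9B CA 4E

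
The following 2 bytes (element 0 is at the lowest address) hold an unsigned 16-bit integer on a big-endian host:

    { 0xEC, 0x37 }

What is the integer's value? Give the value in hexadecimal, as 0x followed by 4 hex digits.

0xEC37

In big-endian order the high byte comes first in memory.
The bytes are already most-significant first: 0xEC37.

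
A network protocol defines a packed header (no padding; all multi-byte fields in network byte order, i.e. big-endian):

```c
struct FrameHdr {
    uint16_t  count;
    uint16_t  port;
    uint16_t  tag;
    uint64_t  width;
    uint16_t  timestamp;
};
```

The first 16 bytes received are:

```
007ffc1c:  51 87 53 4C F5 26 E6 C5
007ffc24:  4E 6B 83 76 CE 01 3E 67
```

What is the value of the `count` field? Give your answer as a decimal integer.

`count` is the first field, at byte offset 0, occupying 2 bytes.
Bytes at offsets 0..1: 51 87.
In big-endian order the high byte comes first in memory.
The bytes are already most-significant first: 0x5187.
0x5187 = 20871.

20871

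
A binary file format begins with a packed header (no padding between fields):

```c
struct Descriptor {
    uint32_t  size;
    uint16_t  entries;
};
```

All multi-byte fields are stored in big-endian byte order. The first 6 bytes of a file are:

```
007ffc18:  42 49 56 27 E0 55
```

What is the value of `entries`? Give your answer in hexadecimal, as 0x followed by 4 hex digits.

`entries` follows `size` (4 bytes), so it starts at byte offset 4 and occupies 2 bytes.
Bytes at offsets 4..5: E0 55.
Big-endian: lowest address holds the most-significant byte.
The bytes are already most-significant first: 0xE055.

0xE055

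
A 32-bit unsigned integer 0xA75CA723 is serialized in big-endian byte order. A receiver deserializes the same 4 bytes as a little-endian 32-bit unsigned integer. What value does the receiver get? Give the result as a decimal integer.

598170791

Stored big-endian, the bytes at ascending addresses are A7 5C A7 23.
Read back as little-endian, the first byte is least significant, giving 0x23A75CA7.
0x23A75CA7 = 598170791.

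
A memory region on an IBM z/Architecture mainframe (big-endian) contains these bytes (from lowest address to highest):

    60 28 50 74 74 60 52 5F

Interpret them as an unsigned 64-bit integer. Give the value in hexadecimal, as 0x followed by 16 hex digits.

Big-endian stores the most-significant byte at the lowest address.
The bytes are already most-significant first: 0x602850747460525F.

0x602850747460525F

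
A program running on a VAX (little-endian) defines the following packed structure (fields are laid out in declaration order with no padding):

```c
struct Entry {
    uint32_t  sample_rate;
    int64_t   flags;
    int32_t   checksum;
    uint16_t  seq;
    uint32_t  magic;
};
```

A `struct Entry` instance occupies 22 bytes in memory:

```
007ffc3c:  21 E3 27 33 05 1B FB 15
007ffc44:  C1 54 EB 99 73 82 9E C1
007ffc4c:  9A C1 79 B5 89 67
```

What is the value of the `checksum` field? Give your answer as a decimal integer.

`checksum` follows `sample_rate` (4 B), `flags` (8 B), so it starts at offset 4 + 8 = 12 and occupies 4 bytes.
Bytes at offsets 12..15: 73 82 9E C1.
Little-endian stores the least-significant byte at the lowest address.
Reassemble most-significant byte first: C1 9E 82 73 → 0xC19E8273.
Top bit is set, so as a signed 32-bit value this is 0xC19E8273 − 2^32 = -1046576525.

-1046576525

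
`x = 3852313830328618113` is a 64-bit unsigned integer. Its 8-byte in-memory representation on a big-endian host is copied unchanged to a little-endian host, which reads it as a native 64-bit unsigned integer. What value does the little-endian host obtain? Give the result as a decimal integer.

3852313830328618113 in 64-bit hexadecimal is 0x35762B04AC0FCC81.
Stored big-endian, the bytes at ascending addresses are 35 76 2B 04 AC 0F CC 81.
Read back as little-endian, the first byte is least significant, giving 0x81CC0FAC042B7635.
0x81CC0FAC042B7635 = 9352867757620426293.

9352867757620426293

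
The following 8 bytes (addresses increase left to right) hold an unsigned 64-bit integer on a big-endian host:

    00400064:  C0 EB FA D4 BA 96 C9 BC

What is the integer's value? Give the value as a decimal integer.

Big-endian stores the most-significant byte at the lowest address.
The bytes are already most-significant first: 0xC0EBFAD4BA96C9BC.
0xC0EBFAD4BA96C9BC = 13901480466379622844.

13901480466379622844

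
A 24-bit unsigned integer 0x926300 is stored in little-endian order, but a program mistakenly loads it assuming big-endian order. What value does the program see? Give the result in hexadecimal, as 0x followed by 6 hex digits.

0x006392

Stored little-endian, the bytes at ascending addresses are 00 63 92.
Read back as big-endian, the last byte is least significant, giving 0x006392.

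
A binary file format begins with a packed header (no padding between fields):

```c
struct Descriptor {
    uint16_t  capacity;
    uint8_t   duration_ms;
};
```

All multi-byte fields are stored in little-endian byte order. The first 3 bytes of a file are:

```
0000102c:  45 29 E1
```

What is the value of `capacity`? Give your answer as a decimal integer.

10565

`capacity` is the first field, at byte offset 0, occupying 2 bytes.
Bytes at offsets 0..1: 45 29.
Little-endian: lowest address holds the least-significant byte.
Reassemble most-significant byte first: 29 45 → 0x2945.
0x2945 = 10565.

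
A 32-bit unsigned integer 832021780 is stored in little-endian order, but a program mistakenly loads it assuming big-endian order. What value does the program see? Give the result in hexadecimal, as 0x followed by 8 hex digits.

0x14A59731

832021780 in 32-bit hexadecimal is 0x3197A514.
Stored little-endian, the bytes at ascending addresses are 14 A5 97 31.
Read back as big-endian, the last byte is least significant, giving 0x14A59731.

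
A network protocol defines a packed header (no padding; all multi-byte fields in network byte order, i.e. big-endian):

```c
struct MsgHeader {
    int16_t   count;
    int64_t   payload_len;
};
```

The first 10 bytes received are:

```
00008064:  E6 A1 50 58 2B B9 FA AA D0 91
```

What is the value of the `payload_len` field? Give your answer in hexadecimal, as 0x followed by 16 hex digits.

0x50582BB9FAAAD091

`payload_len` follows `count` (2 bytes), so it starts at byte offset 2 and occupies 8 bytes.
Bytes at offsets 2..9: 50 58 2B B9 FA AA D0 91.
Big-endian stores the most-significant byte at the lowest address.
The bytes are already most-significant first: 0x50582BB9FAAAD091.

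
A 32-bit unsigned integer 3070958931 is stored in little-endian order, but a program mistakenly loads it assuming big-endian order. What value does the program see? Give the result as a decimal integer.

1394412471

3070958931 in 32-bit hexadecimal is 0xB70B1D53.
Stored little-endian, the bytes at ascending addresses are 53 1D 0B B7.
Read back as big-endian, the last byte is least significant, giving 0x531D0BB7.
0x531D0BB7 = 1394412471.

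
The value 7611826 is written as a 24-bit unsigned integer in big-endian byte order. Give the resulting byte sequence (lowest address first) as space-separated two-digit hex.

7611826 in hexadecimal, padded to 24 bits, is 0x7425B2.
Split into bytes (most-significant first): 74 25 B2.
In big-endian order the high byte comes first in memory.
So the memory order matches the most-significant-first order: 74 25 B2.

74 25 B2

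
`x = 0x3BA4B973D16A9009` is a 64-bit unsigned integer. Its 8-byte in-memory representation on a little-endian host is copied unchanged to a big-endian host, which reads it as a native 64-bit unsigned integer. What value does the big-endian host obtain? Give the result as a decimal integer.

689168190809941051

Stored little-endian, the bytes at ascending addresses are 09 90 6A D1 73 B9 A4 3B.
Read back as big-endian, the last byte is least significant, giving 0x09906AD173B9A43B.
0x09906AD173B9A43B = 689168190809941051.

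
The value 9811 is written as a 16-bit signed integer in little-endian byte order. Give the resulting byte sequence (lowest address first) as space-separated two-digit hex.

53 26

9811 in hexadecimal, padded to 16 bits, is 0x2653.
Split into bytes (most-significant first): 26 53.
Little-endian: lowest address holds the least-significant byte.
So at ascending addresses the bytes are 53 26.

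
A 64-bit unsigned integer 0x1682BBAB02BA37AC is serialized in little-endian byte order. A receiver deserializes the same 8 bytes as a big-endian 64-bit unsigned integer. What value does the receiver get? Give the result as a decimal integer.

Stored little-endian, the bytes at ascending addresses are AC 37 BA 02 AB BB 82 16.
Read back as big-endian, the last byte is least significant, giving 0xAC37BA02ABBB8216.
0xAC37BA02ABBB8216 = 12409591818876584470.

12409591818876584470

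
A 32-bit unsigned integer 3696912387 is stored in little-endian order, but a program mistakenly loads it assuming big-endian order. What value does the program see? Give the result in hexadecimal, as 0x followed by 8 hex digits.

0x03685ADC

3696912387 in 32-bit hexadecimal is 0xDC5A6803.
Stored little-endian, the bytes at ascending addresses are 03 68 5A DC.
Read back as big-endian, the last byte is least significant, giving 0x03685ADC.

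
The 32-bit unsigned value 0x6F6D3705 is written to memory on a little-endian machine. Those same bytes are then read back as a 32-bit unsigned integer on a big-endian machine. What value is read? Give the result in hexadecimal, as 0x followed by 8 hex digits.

0x05376D6F

Stored little-endian, the bytes at ascending addresses are 05 37 6D 6F.
Read back as big-endian, the last byte is least significant, giving 0x05376D6F.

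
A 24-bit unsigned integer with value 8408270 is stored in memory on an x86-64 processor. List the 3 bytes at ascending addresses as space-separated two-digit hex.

8408270 in hexadecimal, padded to 24 bits, is 0x804CCE.
Split into bytes (most-significant first): 80 4C CE.
In little-endian order the low byte comes first in memory.
So at ascending addresses the bytes are CE 4C 80.

CE 4C 80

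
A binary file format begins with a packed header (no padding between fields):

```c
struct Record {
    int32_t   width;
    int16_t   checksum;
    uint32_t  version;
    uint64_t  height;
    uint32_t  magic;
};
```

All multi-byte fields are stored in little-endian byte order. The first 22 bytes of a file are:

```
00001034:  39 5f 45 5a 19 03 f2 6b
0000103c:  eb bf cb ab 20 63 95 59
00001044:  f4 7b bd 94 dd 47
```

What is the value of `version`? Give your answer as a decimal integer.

3219876850

`version` follows `width` (4 B), `checksum` (2 B), so it starts at offset 4 + 2 = 6 and occupies 4 bytes.
Bytes at offsets 6..9: F2 6B EB BF.
Little-endian stores the least-significant byte at the lowest address.
Reassemble most-significant byte first: BF EB 6B F2 → 0xBFEB6BF2.
0xBFEB6BF2 = 3219876850.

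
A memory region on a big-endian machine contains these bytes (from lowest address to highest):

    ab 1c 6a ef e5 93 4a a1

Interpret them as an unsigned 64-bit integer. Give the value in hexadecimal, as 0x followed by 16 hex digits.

0xAB1C6AEFE5934AA1

In big-endian order the high byte comes first in memory.
The bytes are already most-significant first: 0xAB1C6AEFE5934AA1.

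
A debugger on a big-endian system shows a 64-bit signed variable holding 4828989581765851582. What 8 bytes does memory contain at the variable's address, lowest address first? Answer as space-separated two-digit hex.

43 04 04 70 85 37 39 BE

4828989581765851582 in hexadecimal, padded to 64 bits, is 0x43040470853739BE.
Split into bytes (most-significant first): 43 04 04 70 85 37 39 BE.
Big-endian stores the most-significant byte at the lowest address.
So the memory order matches the most-significant-first order: 43 04 04 70 85 37 39 BE.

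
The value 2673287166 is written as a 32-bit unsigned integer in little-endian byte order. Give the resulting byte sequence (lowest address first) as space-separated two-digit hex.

FE 1F 57 9F

2673287166 in hexadecimal, padded to 32 bits, is 0x9F571FFE.
Split into bytes (most-significant first): 9F 57 1F FE.
In little-endian order the low byte comes first in memory.
So at ascending addresses the bytes are FE 1F 57 9F.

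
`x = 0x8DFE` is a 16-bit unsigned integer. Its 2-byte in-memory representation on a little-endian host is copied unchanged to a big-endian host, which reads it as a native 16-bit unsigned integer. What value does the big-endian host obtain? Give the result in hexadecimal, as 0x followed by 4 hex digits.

Stored little-endian, the bytes at ascending addresses are FE 8D.
Read back as big-endian, the last byte is least significant, giving 0xFE8D.

0xFE8D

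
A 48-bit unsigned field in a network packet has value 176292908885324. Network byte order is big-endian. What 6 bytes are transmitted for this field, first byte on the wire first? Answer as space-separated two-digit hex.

176292908885324 in hexadecimal, padded to 48 bits, is 0xA0566435E54C.
Split into bytes (most-significant first): A0 56 64 35 E5 4C.
Big-endian stores the most-significant byte at the lowest address.
So the memory order matches the most-significant-first order: A0 56 64 35 E5 4C.

A0 56 64 35 E5 4C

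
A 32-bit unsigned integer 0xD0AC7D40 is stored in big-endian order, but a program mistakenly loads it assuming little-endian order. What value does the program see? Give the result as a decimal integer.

Stored big-endian, the bytes at ascending addresses are D0 AC 7D 40.
Read back as little-endian, the first byte is least significant, giving 0x407DACD0.
0x407DACD0 = 1081978064.

1081978064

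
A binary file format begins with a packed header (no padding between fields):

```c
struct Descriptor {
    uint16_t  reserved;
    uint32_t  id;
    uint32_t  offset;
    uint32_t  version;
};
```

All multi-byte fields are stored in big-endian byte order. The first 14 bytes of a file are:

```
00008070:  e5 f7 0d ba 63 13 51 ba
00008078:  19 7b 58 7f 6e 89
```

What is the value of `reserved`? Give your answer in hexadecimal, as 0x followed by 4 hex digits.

0xE5F7

`reserved` is the first field, at byte offset 0, occupying 2 bytes.
Bytes at offsets 0..1: E5 F7.
Big-endian: lowest address holds the most-significant byte.
The bytes are already most-significant first: 0xE5F7.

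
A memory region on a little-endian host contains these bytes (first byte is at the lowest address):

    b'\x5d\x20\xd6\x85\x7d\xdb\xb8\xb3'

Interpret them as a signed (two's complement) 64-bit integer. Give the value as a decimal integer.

In little-endian order the low byte comes first in memory.
Reassemble most-significant byte first: B3 B8 DB 7D 85 D6 20 5D → 0xB3B8DB7D85D6205D.
Top bit is set, so as a signed 64-bit value this is 0xB3B8DB7D85D6205D − 2^64 = -5496402013042892707.

-5496402013042892707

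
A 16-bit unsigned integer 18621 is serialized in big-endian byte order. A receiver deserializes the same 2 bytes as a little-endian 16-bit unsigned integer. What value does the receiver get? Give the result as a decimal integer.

18621 in 16-bit hexadecimal is 0x48BD.
Stored big-endian, the bytes at ascending addresses are 48 BD.
Read back as little-endian, the first byte is least significant, giving 0xBD48.
0xBD48 = 48456.

48456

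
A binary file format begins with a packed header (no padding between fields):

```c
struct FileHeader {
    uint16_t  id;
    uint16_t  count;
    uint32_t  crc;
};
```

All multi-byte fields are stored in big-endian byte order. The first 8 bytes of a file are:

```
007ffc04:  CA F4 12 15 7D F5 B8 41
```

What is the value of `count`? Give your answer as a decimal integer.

4629

`count` follows `id` (2 bytes), so it starts at byte offset 2 and occupies 2 bytes.
Bytes at offsets 2..3: 12 15.
In big-endian order the high byte comes first in memory.
The bytes are already most-significant first: 0x1215.
0x1215 = 4629.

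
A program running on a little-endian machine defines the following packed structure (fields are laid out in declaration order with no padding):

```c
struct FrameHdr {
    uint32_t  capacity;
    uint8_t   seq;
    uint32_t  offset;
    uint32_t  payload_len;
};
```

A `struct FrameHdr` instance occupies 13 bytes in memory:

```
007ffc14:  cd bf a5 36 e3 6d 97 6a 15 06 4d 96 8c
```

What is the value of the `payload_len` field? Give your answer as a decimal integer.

2358660358

`payload_len` follows `capacity` (4 B), `seq` (1 B), `offset` (4 B), so it starts at offset 4 + 1 + 4 = 9 and occupies 4 bytes.
Bytes at offsets 9..12: 06 4D 96 8C.
Little-endian stores the least-significant byte at the lowest address.
Reassemble most-significant byte first: 8C 96 4D 06 → 0x8C964D06.
0x8C964D06 = 2358660358.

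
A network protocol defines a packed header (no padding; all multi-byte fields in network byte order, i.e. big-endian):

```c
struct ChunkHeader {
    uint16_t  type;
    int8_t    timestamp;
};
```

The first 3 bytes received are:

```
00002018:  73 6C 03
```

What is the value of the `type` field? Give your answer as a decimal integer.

29548

`type` is the first field, at byte offset 0, occupying 2 bytes.
Bytes at offsets 0..1: 73 6C.
Big-endian stores the most-significant byte at the lowest address.
The bytes are already most-significant first: 0x736C.
0x736C = 29548.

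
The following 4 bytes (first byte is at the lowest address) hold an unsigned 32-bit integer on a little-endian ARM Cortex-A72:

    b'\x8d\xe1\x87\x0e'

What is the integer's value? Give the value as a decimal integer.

Little-endian: lowest address holds the least-significant byte.
Reassemble most-significant byte first: 0E 87 E1 8D → 0x0E87E18D.
0x0E87E18D = 243786125.

243786125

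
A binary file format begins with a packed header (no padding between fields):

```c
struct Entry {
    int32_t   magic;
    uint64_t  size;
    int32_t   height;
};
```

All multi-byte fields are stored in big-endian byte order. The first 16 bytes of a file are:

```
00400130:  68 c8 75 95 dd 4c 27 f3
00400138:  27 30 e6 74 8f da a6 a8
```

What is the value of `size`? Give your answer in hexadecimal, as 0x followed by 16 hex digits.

0xDD4C27F32730E674

`size` follows `magic` (4 bytes), so it starts at byte offset 4 and occupies 8 bytes.
Bytes at offsets 4..11: DD 4C 27 F3 27 30 E6 74.
Big-endian: lowest address holds the most-significant byte.
The bytes are already most-significant first: 0xDD4C27F32730E674.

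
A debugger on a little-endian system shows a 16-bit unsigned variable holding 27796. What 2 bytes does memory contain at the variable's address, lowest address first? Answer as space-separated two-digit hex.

94 6C

27796 in hexadecimal, padded to 16 bits, is 0x6C94.
Split into bytes (most-significant first): 6C 94.
In little-endian order the low byte comes first in memory.
So at ascending addresses the bytes are 94 6C.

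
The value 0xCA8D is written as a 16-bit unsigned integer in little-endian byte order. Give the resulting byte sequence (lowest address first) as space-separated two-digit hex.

8D CA

Split into bytes (most-significant first): CA 8D.
Little-endian: lowest address holds the least-significant byte.
So at ascending addresses the bytes are 8D CA.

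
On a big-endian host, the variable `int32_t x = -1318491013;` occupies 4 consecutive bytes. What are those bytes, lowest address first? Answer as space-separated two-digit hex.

B1 69 6C 7B

Two's complement of -1318491013 in 32 bits: 1318491013 = 0x4E969385; invert → 0xB1696C7A; add 1 → 0xB1696C7B.
Split into bytes (most-significant first): B1 69 6C 7B.
Big-endian: lowest address holds the most-significant byte.
So the memory order matches the most-significant-first order: B1 69 6C 7B.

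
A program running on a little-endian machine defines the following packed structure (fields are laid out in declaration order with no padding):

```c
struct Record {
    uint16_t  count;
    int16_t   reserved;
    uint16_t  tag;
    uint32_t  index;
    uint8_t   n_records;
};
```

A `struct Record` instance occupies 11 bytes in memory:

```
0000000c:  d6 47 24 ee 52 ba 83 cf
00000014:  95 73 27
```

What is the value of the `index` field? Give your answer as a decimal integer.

`index` follows `count` (2 B), `reserved` (2 B), `tag` (2 B), so it starts at offset 2 + 2 + 2 = 6 and occupies 4 bytes.
Bytes at offsets 6..9: 83 CF 95 73.
Little-endian stores the least-significant byte at the lowest address.
Reassemble most-significant byte first: 73 95 CF 83 → 0x7395CF83.
0x7395CF83 = 1939197827.

1939197827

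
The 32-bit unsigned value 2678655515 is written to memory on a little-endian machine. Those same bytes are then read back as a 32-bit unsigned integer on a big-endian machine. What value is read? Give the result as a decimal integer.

2678655515 in 32-bit hexadecimal is 0x9FA90A1B.
Stored little-endian, the bytes at ascending addresses are 1B 0A A9 9F.
Read back as big-endian, the last byte is least significant, giving 0x1B0AA99F.
0x1B0AA99F = 453683615.

453683615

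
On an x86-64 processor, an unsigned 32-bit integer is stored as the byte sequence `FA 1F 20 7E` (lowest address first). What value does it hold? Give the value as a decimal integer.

2116034554

Little-endian stores the least-significant byte at the lowest address.
Reassemble most-significant byte first: 7E 20 1F FA → 0x7E201FFA.
0x7E201FFA = 2116034554.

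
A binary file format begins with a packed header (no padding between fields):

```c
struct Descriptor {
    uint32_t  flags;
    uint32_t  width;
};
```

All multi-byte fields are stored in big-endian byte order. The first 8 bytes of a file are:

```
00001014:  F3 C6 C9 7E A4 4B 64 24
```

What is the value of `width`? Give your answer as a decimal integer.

`width` follows `flags` (4 bytes), so it starts at byte offset 4 and occupies 4 bytes.
Bytes at offsets 4..7: A4 4B 64 24.
In big-endian order the high byte comes first in memory.
The bytes are already most-significant first: 0xA44B6424.
0xA44B6424 = 2756404260.

2756404260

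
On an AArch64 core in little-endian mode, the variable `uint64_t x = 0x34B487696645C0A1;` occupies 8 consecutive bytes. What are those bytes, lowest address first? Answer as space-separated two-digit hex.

A1 C0 45 66 69 87 B4 34

Split into bytes (most-significant first): 34 B4 87 69 66 45 C0 A1.
Little-endian: lowest address holds the least-significant byte.
So at ascending addresses the bytes are A1 C0 45 66 69 87 B4 34.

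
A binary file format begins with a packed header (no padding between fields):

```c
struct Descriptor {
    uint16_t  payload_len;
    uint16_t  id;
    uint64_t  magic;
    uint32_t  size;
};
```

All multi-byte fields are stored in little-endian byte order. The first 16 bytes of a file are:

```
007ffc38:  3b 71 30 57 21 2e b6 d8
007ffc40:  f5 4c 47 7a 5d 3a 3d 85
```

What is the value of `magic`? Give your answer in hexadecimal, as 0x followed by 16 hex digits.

0x7A474CF5D8B62E21

`magic` follows `payload_len` (2 B), `id` (2 B), so it starts at offset 2 + 2 = 4 and occupies 8 bytes.
Bytes at offsets 4..11: 21 2E B6 D8 F5 4C 47 7A.
Little-endian: lowest address holds the least-significant byte.
Reassemble most-significant byte first: 7A 47 4C F5 D8 B6 2E 21 → 0x7A474CF5D8B62E21.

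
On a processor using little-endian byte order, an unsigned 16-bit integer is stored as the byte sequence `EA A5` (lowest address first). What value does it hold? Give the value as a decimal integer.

42474

In little-endian order the low byte comes first in memory.
Reassemble most-significant byte first: A5 EA → 0xA5EA.
0xA5EA = 42474.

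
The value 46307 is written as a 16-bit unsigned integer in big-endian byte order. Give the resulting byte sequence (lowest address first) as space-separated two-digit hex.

B4 E3

46307 in hexadecimal, padded to 16 bits, is 0xB4E3.
Split into bytes (most-significant first): B4 E3.
Big-endian: lowest address holds the most-significant byte.
So the memory order matches the most-significant-first order: B4 E3.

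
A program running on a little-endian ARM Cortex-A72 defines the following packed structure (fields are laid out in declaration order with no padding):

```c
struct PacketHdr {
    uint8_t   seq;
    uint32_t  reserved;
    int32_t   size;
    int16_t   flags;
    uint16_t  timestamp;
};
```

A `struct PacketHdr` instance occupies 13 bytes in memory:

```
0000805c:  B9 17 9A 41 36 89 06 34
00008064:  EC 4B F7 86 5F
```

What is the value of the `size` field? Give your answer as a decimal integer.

`size` follows `seq` (1 B), `reserved` (4 B), so it starts at offset 1 + 4 = 5 and occupies 4 bytes.
Bytes at offsets 5..8: 89 06 34 EC.
In little-endian order the low byte comes first in memory.
Reassemble most-significant byte first: EC 34 06 89 → 0xEC340689.
Top bit is set, so as a signed 32-bit value this is 0xEC340689 − 2^32 = -332134775.

-332134775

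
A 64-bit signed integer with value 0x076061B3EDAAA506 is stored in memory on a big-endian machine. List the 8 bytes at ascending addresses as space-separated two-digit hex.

07 60 61 B3 ED AA A5 06

Split into bytes (most-significant first): 07 60 61 B3 ED AA A5 06.
Big-endian stores the most-significant byte at the lowest address.
So the memory order matches the most-significant-first order: 07 60 61 B3 ED AA A5 06.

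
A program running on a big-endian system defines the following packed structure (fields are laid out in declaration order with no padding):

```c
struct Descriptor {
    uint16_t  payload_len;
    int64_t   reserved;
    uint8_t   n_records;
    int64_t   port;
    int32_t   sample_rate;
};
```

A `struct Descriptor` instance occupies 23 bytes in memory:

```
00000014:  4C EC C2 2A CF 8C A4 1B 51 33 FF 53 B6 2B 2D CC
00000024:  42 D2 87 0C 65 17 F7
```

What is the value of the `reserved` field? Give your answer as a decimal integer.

-4455520678374059725

`reserved` follows `payload_len` (2 bytes), so it starts at byte offset 2 and occupies 8 bytes.
Bytes at offsets 2..9: C2 2A CF 8C A4 1B 51 33.
In big-endian order the high byte comes first in memory.
The bytes are already most-significant first: 0xC22ACF8CA41B5133.
Top bit is set, so as a signed 64-bit value this is 0xC22ACF8CA41B5133 − 2^64 = -4455520678374059725.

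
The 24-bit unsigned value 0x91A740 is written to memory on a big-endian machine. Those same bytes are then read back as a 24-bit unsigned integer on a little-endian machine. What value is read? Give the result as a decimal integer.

Stored big-endian, the bytes at ascending addresses are 91 A7 40.
Read back as little-endian, the first byte is least significant, giving 0x40A791.
0x40A791 = 4237201.

4237201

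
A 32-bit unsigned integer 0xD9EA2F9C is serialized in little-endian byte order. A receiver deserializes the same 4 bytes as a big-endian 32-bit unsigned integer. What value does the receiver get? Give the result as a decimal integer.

Stored little-endian, the bytes at ascending addresses are 9C 2F EA D9.
Read back as big-endian, the last byte is least significant, giving 0x9C2FEAD9.
0x9C2FEAD9 = 2620386009.

2620386009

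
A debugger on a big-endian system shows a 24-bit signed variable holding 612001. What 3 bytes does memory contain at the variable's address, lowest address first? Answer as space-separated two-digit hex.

612001 in hexadecimal, padded to 24 bits, is 0x0956A1.
Split into bytes (most-significant first): 09 56 A1.
In big-endian order the high byte comes first in memory.
So the memory order matches the most-significant-first order: 09 56 A1.

09 56 A1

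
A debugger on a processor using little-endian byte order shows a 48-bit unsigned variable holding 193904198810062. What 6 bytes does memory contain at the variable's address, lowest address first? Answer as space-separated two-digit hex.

CE F9 E3 D6 5A B0

193904198810062 in hexadecimal, padded to 48 bits, is 0xB05AD6E3F9CE.
Split into bytes (most-significant first): B0 5A D6 E3 F9 CE.
In little-endian order the low byte comes first in memory.
So at ascending addresses the bytes are CE F9 E3 D6 5A B0.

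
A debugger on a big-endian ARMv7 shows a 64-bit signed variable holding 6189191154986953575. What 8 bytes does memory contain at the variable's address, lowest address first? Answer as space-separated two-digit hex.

55 E4 6C 90 4F FC AB 67

6189191154986953575 in hexadecimal, padded to 64 bits, is 0x55E46C904FFCAB67.
Split into bytes (most-significant first): 55 E4 6C 90 4F FC AB 67.
Big-endian: lowest address holds the most-significant byte.
So the memory order matches the most-significant-first order: 55 E4 6C 90 4F FC AB 67.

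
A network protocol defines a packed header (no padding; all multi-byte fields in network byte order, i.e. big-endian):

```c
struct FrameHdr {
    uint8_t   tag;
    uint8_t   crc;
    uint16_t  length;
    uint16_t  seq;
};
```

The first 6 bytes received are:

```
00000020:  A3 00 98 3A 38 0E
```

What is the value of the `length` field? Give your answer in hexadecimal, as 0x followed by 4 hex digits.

0x983A

`length` follows `tag` (1 B), `crc` (1 B), so it starts at offset 1 + 1 = 2 and occupies 2 bytes.
Bytes at offsets 2..3: 98 3A.
In big-endian order the high byte comes first in memory.
The bytes are already most-significant first: 0x983A.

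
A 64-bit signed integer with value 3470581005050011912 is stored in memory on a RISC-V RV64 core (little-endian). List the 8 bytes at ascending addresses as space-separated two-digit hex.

3470581005050011912 in hexadecimal, padded to 64 bits, is 0x3029FB0942396108.
Split into bytes (most-significant first): 30 29 FB 09 42 39 61 08.
In little-endian order the low byte comes first in memory.
So at ascending addresses the bytes are 08 61 39 42 09 FB 29 30.

08 61 39 42 09 FB 29 30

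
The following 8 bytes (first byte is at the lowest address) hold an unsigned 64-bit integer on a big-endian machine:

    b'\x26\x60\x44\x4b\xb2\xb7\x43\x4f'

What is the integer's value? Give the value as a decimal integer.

Big-endian stores the most-significant byte at the lowest address.
The bytes are already most-significant first: 0x2660444BB2B7434F.
0x2660444BB2B7434F = 2765285263117075279.

2765285263117075279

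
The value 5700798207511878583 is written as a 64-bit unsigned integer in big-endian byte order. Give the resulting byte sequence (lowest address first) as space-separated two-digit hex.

4F 1D 4D C3 FE ED DB B7

5700798207511878583 in hexadecimal, padded to 64 bits, is 0x4F1D4DC3FEEDDBB7.
Split into bytes (most-significant first): 4F 1D 4D C3 FE ED DB B7.
Big-endian: lowest address holds the most-significant byte.
So the memory order matches the most-significant-first order: 4F 1D 4D C3 FE ED DB B7.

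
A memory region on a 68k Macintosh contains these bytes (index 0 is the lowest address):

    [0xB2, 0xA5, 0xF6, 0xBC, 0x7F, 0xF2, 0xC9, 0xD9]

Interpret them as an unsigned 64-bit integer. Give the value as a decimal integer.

12872966399369333209

Big-endian: lowest address holds the most-significant byte.
The bytes are already most-significant first: 0xB2A5F6BC7FF2C9D9.
0xB2A5F6BC7FF2C9D9 = 12872966399369333209.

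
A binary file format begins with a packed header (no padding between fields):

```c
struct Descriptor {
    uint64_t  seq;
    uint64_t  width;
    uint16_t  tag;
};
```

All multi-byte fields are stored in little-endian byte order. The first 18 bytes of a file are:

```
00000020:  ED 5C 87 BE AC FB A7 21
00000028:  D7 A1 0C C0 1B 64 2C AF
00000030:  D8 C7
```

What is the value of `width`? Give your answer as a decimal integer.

12622573925961605591

`width` follows `seq` (8 bytes), so it starts at byte offset 8 and occupies 8 bytes.
Bytes at offsets 8..15: D7 A1 0C C0 1B 64 2C AF.
Little-endian: lowest address holds the least-significant byte.
Reassemble most-significant byte first: AF 2C 64 1B C0 0C A1 D7 → 0xAF2C641BC00CA1D7.
0xAF2C641BC00CA1D7 = 12622573925961605591.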